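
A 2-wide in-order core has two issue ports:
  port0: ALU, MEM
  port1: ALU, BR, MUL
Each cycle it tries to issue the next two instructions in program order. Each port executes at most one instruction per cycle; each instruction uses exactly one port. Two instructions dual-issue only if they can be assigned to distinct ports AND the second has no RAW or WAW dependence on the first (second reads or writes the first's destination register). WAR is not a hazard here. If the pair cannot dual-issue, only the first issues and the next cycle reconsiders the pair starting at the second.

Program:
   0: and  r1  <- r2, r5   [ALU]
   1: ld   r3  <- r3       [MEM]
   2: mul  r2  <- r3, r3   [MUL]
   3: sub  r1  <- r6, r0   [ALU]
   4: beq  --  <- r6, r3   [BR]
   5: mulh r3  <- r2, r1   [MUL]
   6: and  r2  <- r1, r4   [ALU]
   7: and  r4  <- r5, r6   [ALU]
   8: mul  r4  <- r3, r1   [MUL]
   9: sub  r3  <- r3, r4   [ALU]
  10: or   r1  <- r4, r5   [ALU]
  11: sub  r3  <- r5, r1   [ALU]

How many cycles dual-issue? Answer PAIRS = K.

0. and.ALU ld.MEM @i0/i1  | 2-wide
1. mul.MUL sub.ALU @i2/i3  | 2-wide
2. beq.BR @i4  | no-port BR/MUL
3. mulh.MUL and.ALU @i5/i6  | 2-wide
4. and.ALU @i7  | WAW r4
5. mul.MUL @i8  | RAW r4
6. sub.ALU or.ALU @i9/i10  | 2-wide
7. sub.ALU @i11  | tail

PAIRS = 4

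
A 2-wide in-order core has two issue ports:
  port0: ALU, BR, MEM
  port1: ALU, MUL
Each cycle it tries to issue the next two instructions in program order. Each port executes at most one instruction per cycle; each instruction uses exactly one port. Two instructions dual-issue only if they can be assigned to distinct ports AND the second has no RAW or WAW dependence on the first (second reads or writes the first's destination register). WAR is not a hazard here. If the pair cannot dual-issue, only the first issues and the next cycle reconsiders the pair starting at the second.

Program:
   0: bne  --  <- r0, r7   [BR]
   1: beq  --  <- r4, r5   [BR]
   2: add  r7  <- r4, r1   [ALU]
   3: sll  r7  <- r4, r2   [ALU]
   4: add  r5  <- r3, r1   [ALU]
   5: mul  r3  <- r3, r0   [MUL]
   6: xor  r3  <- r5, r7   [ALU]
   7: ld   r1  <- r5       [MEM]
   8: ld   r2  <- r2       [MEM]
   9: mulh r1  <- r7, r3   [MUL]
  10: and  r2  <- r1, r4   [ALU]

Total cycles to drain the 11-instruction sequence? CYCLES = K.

CYCLES = 7

[0] i0  bne  -- no-port BR/BR
[1] i1/i2  beq+add  -- pair
[2] i3/i4  sll+add  -- pair
[3] i5  mul  -- WAW r3
[4] i6/i7  xor+ld  -- pair
[5] i8/i9  ld+mulh  -- pair
[6] i10  and  -- tail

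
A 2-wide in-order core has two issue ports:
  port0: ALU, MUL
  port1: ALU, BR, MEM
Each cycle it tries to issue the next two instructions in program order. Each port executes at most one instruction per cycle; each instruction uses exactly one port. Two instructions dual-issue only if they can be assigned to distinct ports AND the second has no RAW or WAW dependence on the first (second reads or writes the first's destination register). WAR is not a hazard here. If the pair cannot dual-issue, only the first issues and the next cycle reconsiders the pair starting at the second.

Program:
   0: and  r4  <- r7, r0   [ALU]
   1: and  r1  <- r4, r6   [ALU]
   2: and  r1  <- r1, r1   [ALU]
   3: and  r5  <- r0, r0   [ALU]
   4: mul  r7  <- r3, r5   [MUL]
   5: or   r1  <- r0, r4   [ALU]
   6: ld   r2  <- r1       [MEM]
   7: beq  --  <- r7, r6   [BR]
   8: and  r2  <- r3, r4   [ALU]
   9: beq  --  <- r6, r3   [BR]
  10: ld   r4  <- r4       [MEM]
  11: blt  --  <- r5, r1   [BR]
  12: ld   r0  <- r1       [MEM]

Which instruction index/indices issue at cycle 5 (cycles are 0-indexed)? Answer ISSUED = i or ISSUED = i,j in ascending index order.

t=0 i0:and ; RAW r4
t=1 i1:and ; RAW+WAW r1
t=2 i2/i3:and;and ; dual
t=3 i4/i5:mul;or ; dual
t=4 i6:ld ; no-port MEM/BR
t=5 i7/i8:beq;and ; dual
t=6 i9:beq ; no-port BR/MEM
t=7 i10:ld ; no-port MEM/BR
t=8 i11:blt ; no-port BR/MEM
t=9 i12:ld ; tail

ISSUED = 7,8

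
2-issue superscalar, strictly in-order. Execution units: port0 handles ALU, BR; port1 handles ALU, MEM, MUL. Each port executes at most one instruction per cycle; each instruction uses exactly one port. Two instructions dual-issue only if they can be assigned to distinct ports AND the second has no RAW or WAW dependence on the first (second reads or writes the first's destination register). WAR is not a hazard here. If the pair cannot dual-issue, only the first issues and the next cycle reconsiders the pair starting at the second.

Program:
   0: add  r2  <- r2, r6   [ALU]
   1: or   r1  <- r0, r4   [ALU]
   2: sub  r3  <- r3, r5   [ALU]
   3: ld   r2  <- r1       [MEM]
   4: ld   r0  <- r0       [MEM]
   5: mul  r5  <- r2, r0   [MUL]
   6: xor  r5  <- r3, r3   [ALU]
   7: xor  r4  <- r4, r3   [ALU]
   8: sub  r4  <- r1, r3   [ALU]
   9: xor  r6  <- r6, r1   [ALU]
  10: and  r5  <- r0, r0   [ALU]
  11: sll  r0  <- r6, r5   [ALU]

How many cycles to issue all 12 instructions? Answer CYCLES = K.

0. add;or @i0&i1  | 2-wide
1. sub;ld @i2&i3  | 2-wide
2. ld @i4  | no-port MEM/MUL
3. mul @i5  | WAW r5
4. xor;xor @i6&i7  | 2-wide
5. sub;xor @i8&i9  | 2-wide
6. and @i10  | RAW r5
7. sll @i11  | tail

CYCLES = 8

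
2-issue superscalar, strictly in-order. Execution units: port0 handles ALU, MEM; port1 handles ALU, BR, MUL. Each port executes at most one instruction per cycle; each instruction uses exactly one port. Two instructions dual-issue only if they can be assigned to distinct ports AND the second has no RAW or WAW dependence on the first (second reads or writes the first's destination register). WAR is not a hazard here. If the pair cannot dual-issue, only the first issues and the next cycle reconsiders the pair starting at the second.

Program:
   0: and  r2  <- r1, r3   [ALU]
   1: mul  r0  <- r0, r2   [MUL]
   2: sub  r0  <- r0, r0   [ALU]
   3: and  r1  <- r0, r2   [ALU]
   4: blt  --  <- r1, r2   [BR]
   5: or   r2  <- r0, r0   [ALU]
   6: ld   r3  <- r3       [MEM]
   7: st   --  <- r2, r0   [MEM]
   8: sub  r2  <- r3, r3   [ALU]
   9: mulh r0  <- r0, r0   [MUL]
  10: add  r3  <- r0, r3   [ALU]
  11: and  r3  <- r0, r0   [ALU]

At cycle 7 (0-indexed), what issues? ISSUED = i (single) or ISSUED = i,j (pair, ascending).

[0] i0  and  -- RAW r2
[1] i1  mul  -- RAW+WAW r0
[2] i2  sub  -- RAW r0
[3] i3  and  -- RAW r1
[4] i4/i5  blt;or  -- pair
[5] i6  ld  -- no-port MEM/MEM
[6] i7/i8  st;sub  -- pair
[7] i9  mulh  -- RAW r0
[8] i10  add  -- WAW r3
[9] i11  and  -- tail

ISSUED = 9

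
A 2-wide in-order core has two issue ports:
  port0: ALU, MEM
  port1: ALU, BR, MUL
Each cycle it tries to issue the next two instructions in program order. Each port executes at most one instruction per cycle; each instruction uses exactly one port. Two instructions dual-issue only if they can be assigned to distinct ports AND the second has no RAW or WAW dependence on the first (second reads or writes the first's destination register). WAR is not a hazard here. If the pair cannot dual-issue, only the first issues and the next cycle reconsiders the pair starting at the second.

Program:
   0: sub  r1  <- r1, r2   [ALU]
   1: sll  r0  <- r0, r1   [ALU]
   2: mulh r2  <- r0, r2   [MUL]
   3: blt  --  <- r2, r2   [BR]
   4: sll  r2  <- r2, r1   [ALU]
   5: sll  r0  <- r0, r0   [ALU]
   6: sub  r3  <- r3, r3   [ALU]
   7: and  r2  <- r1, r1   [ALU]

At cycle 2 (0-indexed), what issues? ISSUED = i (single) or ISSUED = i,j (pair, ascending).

ISSUED = 2

  cy0 -> i0 (sub) RAW r1
  cy1 -> i1 (sll) RAW r0
  cy2 -> i2 (mulh) no-port MUL/BR
  cy3 -> i3/i4 (blt/sll) pair
  cy4 -> i5/i6 (sll/sub) pair
  cy5 -> i7 (and) tail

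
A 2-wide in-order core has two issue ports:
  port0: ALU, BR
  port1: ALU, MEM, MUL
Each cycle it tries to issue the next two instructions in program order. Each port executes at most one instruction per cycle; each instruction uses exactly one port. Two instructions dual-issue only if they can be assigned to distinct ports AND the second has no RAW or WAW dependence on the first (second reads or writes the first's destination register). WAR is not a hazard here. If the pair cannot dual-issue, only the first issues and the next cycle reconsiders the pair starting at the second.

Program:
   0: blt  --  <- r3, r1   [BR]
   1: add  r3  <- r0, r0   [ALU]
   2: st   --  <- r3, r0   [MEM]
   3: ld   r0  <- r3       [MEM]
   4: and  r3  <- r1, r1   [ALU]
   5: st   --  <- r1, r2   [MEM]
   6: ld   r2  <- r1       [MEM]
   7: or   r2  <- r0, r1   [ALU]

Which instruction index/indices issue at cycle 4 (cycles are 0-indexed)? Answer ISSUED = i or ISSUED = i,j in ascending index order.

ISSUED = 6

t=0 i0,i1:blt add ; dual
t=1 i2:st ; no-port MEM/MEM
t=2 i3,i4:ld and ; dual
t=3 i5:st ; no-port MEM/MEM
t=4 i6:ld ; WAW r2
t=5 i7:or ; tail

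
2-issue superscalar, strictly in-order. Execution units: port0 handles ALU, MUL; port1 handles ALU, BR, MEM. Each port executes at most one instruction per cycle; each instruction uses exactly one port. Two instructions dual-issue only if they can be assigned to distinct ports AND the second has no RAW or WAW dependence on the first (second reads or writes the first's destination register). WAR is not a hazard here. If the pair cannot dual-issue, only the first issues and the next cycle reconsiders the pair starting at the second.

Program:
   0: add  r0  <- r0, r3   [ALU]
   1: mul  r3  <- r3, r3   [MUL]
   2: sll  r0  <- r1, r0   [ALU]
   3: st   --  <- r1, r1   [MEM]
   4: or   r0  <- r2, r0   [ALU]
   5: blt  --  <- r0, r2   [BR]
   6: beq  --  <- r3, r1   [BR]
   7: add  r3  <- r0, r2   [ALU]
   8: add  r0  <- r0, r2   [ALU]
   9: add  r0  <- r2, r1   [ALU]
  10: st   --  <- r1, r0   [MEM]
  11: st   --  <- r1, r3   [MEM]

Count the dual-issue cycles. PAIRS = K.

PAIRS = 3

  cy0 -> i0,i1 (add/mul) dual
  cy1 -> i2,i3 (sll/st) dual
  cy2 -> i4 (or) RAW r0
  cy3 -> i5 (blt) no-port BR/BR
  cy4 -> i6,i7 (beq/add) dual
  cy5 -> i8 (add) WAW r0
  cy6 -> i9 (add) RAW r0
  cy7 -> i10 (st) no-port MEM/MEM
  cy8 -> i11 (st) tail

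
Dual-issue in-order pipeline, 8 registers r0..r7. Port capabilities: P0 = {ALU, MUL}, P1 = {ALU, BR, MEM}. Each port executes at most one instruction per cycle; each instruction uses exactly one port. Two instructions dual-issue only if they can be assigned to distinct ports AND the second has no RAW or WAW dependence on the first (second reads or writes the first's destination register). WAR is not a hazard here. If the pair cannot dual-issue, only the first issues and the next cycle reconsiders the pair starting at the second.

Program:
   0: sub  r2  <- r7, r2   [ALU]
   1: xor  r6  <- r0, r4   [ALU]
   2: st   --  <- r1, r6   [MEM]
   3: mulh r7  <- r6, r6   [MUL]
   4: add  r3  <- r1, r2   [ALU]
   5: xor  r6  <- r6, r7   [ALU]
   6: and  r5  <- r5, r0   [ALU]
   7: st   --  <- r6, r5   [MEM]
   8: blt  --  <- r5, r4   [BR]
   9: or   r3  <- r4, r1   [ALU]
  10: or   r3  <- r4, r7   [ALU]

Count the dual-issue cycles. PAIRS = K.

t=0 i0/i1:sub.ALU/xor.ALU ; pair
t=1 i2/i3:st.MEM/mulh.MUL ; pair
t=2 i4/i5:add.ALU/xor.ALU ; pair
t=3 i6:and.ALU ; RAW r5
t=4 i7:st.MEM ; no-port MEM/BR
t=5 i8/i9:blt.BR/or.ALU ; pair
t=6 i10:or.ALU ; tail

PAIRS = 4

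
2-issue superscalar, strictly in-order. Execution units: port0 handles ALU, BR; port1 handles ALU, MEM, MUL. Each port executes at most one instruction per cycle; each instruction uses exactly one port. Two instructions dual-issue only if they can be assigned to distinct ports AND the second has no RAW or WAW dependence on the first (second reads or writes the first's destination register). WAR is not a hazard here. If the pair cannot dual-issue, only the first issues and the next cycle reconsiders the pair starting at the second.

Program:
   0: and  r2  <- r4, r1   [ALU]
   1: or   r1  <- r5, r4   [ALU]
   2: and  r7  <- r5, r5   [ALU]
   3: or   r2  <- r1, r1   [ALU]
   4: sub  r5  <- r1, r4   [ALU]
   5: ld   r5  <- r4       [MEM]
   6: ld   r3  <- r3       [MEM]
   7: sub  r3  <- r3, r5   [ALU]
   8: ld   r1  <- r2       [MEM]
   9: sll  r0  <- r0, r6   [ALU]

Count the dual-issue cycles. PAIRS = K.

  cy0 -> i0&i1 (and;or) 2-wide
  cy1 -> i2&i3 (and;or) 2-wide
  cy2 -> i4 (sub) WAW r5
  cy3 -> i5 (ld) no-port MEM/MEM
  cy4 -> i6 (ld) RAW+WAW r3
  cy5 -> i7&i8 (sub;ld) 2-wide
  cy6 -> i9 (sll) tail

PAIRS = 3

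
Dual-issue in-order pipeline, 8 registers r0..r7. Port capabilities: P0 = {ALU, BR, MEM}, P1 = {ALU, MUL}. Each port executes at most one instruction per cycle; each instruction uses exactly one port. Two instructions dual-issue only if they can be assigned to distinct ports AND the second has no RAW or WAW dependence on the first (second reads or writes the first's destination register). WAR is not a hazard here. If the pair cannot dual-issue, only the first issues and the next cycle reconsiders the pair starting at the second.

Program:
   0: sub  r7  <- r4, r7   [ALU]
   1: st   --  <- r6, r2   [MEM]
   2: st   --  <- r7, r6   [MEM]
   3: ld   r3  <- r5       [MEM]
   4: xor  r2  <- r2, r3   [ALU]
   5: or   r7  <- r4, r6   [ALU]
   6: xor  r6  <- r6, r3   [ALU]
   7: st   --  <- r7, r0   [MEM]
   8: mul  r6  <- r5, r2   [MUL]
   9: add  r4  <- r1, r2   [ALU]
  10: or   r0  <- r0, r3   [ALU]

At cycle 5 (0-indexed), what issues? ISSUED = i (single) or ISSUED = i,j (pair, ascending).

ISSUED = 8,9

  cy0 -> i0/i1 (sub.ALU st.MEM) 2-wide
  cy1 -> i2 (st.MEM) no-port MEM/MEM
  cy2 -> i3 (ld.MEM) RAW r3
  cy3 -> i4/i5 (xor.ALU or.ALU) 2-wide
  cy4 -> i6/i7 (xor.ALU st.MEM) 2-wide
  cy5 -> i8/i9 (mul.MUL add.ALU) 2-wide
  cy6 -> i10 (or.ALU) tail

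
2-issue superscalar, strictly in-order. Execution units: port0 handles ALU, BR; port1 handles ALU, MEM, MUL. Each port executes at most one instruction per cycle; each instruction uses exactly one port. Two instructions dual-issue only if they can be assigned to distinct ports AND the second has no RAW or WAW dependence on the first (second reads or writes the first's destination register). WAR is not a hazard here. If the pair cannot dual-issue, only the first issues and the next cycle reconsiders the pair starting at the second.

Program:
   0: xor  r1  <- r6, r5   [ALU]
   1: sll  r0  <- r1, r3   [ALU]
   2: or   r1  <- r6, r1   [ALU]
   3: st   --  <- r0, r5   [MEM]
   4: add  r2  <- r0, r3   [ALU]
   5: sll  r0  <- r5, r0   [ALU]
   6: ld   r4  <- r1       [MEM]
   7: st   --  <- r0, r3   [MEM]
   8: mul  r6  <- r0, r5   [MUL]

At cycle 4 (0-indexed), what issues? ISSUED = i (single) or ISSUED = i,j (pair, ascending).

ISSUED = 7

  cy0 -> i0 (xor) RAW r1
  cy1 -> i1,i2 (sll/or) 2-wide
  cy2 -> i3,i4 (st/add) 2-wide
  cy3 -> i5,i6 (sll/ld) 2-wide
  cy4 -> i7 (st) no-port MEM/MUL
  cy5 -> i8 (mul) tail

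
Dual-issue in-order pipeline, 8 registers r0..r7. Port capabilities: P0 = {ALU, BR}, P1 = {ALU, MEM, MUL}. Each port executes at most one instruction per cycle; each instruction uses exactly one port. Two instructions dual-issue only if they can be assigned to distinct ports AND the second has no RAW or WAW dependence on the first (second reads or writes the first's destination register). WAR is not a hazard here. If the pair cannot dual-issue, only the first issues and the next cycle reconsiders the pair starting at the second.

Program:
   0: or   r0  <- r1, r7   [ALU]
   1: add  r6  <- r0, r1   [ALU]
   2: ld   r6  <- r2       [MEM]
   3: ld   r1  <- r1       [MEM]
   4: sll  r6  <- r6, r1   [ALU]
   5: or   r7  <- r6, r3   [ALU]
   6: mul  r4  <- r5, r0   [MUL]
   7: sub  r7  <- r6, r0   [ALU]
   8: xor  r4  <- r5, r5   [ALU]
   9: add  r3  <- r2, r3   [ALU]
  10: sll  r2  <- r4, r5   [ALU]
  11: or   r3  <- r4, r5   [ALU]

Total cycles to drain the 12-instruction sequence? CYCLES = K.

CYCLES = 9

c0: i0 or.ALU  RAW r0
c1: i1 add.ALU  WAW r6
c2: i2 ld.MEM  no-port MEM/MEM
c3: i3 ld.MEM  RAW r1
c4: i4 sll.ALU  RAW r6
c5: i5/i6 or.ALU+mul.MUL  2-wide
c6: i7/i8 sub.ALU+xor.ALU  2-wide
c7: i9/i10 add.ALU+sll.ALU  2-wide
c8: i11 or.ALU  tail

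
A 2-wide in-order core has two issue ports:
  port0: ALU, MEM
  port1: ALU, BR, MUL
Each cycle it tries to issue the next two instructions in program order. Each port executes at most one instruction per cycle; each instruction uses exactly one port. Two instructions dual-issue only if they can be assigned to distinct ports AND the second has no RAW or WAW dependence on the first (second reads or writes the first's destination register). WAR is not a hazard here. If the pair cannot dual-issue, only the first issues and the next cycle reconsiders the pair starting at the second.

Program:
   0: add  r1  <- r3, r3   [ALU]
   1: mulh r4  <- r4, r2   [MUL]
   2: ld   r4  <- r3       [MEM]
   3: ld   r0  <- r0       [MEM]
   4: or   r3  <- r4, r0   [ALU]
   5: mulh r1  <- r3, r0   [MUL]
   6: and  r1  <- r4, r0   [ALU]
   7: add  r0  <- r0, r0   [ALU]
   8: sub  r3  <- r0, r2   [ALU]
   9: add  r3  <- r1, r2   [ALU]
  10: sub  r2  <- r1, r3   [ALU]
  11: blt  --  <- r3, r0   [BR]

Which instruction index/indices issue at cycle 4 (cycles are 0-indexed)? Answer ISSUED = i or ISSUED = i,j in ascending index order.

ISSUED = 5

#0 head=0: add.ALU mulh.MUL i0,i1 pair
#1 head=2: ld.MEM i2 no-port MEM/MEM
#2 head=3: ld.MEM i3 RAW r0
#3 head=4: or.ALU i4 RAW r3
#4 head=5: mulh.MUL i5 WAW r1
#5 head=6: and.ALU add.ALU i6,i7 pair
#6 head=8: sub.ALU i8 WAW r3
#7 head=9: add.ALU i9 RAW r3
#8 head=10: sub.ALU blt.BR i10,i11 pair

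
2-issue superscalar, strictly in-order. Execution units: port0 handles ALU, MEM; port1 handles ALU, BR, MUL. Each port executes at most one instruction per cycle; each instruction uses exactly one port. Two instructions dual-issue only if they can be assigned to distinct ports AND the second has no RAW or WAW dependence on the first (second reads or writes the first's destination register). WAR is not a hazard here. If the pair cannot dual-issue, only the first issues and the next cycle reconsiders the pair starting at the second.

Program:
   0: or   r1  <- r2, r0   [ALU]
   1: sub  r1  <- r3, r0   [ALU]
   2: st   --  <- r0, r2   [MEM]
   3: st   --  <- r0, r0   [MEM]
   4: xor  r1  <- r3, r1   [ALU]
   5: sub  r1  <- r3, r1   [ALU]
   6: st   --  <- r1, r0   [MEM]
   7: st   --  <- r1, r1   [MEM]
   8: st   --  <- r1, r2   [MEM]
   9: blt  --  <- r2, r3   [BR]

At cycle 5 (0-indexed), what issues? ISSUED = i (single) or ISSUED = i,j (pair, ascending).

ISSUED = 7

0. or.ALU @i0  | WAW r1
1. sub.ALU/st.MEM @i1&i2  | dual
2. st.MEM/xor.ALU @i3&i4  | dual
3. sub.ALU @i5  | RAW r1
4. st.MEM @i6  | no-port MEM/MEM
5. st.MEM @i7  | no-port MEM/MEM
6. st.MEM/blt.BR @i8&i9  | dual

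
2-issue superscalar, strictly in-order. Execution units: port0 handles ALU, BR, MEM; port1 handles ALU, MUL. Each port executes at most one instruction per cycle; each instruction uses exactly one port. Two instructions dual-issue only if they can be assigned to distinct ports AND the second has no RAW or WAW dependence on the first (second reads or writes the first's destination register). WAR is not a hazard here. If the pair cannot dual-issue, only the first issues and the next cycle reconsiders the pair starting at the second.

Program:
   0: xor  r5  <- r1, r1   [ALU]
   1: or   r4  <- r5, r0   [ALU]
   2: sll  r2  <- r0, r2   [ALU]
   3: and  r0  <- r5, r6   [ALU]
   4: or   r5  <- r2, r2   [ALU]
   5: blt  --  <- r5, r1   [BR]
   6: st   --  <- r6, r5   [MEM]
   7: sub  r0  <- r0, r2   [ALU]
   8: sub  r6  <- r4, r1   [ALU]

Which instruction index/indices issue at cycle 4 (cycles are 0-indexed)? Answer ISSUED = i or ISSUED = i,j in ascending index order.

#0 head=0: xor.ALU i0 RAW r5
#1 head=1: or.ALU;sll.ALU i1,i2 pair
#2 head=3: and.ALU;or.ALU i3,i4 pair
#3 head=5: blt.BR i5 no-port BR/MEM
#4 head=6: st.MEM;sub.ALU i6,i7 pair
#5 head=8: sub.ALU i8 tail

ISSUED = 6,7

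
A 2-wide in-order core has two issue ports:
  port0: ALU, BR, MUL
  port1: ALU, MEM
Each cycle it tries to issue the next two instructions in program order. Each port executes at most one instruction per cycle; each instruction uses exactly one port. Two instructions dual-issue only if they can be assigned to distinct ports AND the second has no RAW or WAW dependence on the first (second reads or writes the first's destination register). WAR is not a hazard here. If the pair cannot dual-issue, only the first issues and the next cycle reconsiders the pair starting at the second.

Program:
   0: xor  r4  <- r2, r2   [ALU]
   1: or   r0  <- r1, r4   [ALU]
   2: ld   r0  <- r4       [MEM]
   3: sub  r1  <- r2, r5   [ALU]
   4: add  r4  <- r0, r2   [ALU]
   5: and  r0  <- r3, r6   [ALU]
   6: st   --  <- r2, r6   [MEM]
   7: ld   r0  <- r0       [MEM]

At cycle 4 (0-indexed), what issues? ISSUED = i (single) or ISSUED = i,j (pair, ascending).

c0: i0 xor.ALU  RAW r4
c1: i1 or.ALU  WAW r0
c2: i2+i3 ld.MEM;sub.ALU  dual
c3: i4+i5 add.ALU;and.ALU  dual
c4: i6 st.MEM  no-port MEM/MEM
c5: i7 ld.MEM  tail

ISSUED = 6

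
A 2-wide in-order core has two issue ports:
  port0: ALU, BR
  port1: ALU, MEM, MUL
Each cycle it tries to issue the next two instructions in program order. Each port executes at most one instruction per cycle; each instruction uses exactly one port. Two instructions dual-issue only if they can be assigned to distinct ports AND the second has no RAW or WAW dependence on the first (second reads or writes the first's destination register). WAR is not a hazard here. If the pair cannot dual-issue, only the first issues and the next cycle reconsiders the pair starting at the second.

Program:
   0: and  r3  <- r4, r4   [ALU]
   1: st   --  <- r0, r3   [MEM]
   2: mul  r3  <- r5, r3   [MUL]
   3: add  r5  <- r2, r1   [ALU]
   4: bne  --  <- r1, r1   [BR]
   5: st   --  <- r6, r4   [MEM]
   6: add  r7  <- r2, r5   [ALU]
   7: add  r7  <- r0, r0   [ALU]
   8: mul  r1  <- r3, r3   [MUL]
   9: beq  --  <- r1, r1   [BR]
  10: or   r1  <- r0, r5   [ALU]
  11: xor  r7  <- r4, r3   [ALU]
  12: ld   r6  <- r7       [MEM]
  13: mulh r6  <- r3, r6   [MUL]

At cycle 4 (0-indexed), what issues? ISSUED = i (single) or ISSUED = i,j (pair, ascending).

ISSUED = 6

c0: i0 and.ALU  RAW r3
c1: i1 st.MEM  no-port MEM/MUL
c2: i2,i3 mul.MUL;add.ALU  2-wide
c3: i4,i5 bne.BR;st.MEM  2-wide
c4: i6 add.ALU  WAW r7
c5: i7,i8 add.ALU;mul.MUL  2-wide
c6: i9,i10 beq.BR;or.ALU  2-wide
c7: i11 xor.ALU  RAW r7
c8: i12 ld.MEM  no-port MEM/MUL
c9: i13 mulh.MUL  tail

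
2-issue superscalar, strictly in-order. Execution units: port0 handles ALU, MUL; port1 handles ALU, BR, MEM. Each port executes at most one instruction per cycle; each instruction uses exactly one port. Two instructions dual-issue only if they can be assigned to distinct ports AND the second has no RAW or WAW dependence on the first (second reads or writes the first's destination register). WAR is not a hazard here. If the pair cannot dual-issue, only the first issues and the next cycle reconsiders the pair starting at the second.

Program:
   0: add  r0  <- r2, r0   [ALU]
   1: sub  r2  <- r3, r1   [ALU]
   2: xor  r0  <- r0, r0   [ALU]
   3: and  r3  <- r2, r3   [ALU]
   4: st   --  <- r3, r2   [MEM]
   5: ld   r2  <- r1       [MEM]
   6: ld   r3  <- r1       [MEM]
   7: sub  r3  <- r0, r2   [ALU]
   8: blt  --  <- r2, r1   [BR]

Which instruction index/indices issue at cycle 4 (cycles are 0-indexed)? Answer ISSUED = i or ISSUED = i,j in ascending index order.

  cy0 -> i0&i1 (add.ALU+sub.ALU) pair
  cy1 -> i2&i3 (xor.ALU+and.ALU) pair
  cy2 -> i4 (st.MEM) no-port MEM/MEM
  cy3 -> i5 (ld.MEM) no-port MEM/MEM
  cy4 -> i6 (ld.MEM) WAW r3
  cy5 -> i7&i8 (sub.ALU+blt.BR) pair

ISSUED = 6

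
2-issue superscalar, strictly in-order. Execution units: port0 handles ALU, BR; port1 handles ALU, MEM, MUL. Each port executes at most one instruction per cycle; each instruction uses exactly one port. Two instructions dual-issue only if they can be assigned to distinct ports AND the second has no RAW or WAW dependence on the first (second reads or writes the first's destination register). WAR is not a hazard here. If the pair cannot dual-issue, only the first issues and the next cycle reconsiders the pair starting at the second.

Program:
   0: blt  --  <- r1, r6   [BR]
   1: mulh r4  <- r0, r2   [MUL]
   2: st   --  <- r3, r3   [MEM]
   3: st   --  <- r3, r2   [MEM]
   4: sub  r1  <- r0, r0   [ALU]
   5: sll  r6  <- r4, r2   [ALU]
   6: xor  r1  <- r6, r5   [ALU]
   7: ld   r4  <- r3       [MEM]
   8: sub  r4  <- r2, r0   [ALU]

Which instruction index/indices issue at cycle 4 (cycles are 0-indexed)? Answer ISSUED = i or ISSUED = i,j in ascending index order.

ISSUED = 6,7

[0] i0/i1  blt;mulh  -- dual
[1] i2  st  -- no-port MEM/MEM
[2] i3/i4  st;sub  -- dual
[3] i5  sll  -- RAW r6
[4] i6/i7  xor;ld  -- dual
[5] i8  sub  -- tail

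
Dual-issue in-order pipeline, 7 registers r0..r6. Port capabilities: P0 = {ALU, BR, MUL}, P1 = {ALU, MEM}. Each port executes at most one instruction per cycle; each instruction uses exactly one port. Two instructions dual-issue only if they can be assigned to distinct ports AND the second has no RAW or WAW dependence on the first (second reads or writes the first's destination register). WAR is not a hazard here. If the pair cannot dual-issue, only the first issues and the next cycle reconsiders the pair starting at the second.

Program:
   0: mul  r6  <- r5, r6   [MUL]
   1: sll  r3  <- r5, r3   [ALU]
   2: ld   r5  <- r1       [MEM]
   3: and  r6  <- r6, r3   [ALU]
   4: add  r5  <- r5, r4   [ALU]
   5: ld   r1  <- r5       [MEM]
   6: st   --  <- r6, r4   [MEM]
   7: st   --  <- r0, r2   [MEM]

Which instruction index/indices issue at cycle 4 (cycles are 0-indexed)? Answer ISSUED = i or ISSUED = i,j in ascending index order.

ISSUED = 6

t=0 i0,i1:mul.MUL;sll.ALU ; pair
t=1 i2,i3:ld.MEM;and.ALU ; pair
t=2 i4:add.ALU ; RAW r5
t=3 i5:ld.MEM ; no-port MEM/MEM
t=4 i6:st.MEM ; no-port MEM/MEM
t=5 i7:st.MEM ; tail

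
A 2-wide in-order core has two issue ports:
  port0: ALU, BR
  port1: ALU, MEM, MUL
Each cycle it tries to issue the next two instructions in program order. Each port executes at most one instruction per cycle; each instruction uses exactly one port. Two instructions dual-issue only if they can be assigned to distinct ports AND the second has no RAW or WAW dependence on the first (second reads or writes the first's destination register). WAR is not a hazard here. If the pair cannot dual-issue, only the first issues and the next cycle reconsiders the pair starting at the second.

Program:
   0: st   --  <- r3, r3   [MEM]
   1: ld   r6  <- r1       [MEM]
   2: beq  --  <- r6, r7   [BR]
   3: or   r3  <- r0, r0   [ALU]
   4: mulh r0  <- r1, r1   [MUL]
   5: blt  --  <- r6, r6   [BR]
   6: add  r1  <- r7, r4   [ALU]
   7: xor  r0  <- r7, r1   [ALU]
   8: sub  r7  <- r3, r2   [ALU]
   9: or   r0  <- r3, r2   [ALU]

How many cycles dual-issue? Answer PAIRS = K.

t=0 i0:st ; no-port MEM/MEM
t=1 i1:ld ; RAW r6
t=2 i2&i3:beq/or ; pair
t=3 i4&i5:mulh/blt ; pair
t=4 i6:add ; RAW r1
t=5 i7&i8:xor/sub ; pair
t=6 i9:or ; tail

PAIRS = 3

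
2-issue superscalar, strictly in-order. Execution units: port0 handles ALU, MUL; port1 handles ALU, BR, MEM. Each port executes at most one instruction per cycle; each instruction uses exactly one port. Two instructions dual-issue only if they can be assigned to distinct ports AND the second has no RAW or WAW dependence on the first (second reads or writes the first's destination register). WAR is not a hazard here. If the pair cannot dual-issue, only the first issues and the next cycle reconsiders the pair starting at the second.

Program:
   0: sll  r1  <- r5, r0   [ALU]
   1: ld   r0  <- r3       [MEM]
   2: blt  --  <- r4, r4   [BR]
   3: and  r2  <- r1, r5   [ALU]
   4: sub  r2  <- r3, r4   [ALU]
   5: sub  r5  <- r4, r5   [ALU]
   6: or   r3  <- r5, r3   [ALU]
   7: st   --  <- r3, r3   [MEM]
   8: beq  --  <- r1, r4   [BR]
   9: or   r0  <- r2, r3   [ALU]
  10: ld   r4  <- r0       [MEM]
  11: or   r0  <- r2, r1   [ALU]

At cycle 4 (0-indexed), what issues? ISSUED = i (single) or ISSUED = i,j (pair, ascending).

ISSUED = 7

[0] i0&i1  sll+ld  -- dual
[1] i2&i3  blt+and  -- dual
[2] i4&i5  sub+sub  -- dual
[3] i6  or  -- RAW r3
[4] i7  st  -- no-port MEM/BR
[5] i8&i9  beq+or  -- dual
[6] i10&i11  ld+or  -- dual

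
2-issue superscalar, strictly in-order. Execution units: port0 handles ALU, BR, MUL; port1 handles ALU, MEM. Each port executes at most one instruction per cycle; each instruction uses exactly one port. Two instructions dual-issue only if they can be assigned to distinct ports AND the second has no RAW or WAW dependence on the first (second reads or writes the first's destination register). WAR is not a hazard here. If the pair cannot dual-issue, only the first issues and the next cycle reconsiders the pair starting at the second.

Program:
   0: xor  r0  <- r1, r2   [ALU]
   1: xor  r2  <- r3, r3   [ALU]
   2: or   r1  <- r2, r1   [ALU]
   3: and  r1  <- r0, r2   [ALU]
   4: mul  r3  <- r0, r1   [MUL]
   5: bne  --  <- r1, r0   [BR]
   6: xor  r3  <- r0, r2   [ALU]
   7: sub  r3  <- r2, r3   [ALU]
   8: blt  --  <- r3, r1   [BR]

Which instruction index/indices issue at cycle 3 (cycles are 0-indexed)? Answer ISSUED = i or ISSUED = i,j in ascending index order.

ISSUED = 4

#0 head=0: xor/xor i0,i1 dual
#1 head=2: or i2 WAW r1
#2 head=3: and i3 RAW r1
#3 head=4: mul i4 no-port MUL/BR
#4 head=5: bne/xor i5,i6 dual
#5 head=7: sub i7 RAW r3
#6 head=8: blt i8 tail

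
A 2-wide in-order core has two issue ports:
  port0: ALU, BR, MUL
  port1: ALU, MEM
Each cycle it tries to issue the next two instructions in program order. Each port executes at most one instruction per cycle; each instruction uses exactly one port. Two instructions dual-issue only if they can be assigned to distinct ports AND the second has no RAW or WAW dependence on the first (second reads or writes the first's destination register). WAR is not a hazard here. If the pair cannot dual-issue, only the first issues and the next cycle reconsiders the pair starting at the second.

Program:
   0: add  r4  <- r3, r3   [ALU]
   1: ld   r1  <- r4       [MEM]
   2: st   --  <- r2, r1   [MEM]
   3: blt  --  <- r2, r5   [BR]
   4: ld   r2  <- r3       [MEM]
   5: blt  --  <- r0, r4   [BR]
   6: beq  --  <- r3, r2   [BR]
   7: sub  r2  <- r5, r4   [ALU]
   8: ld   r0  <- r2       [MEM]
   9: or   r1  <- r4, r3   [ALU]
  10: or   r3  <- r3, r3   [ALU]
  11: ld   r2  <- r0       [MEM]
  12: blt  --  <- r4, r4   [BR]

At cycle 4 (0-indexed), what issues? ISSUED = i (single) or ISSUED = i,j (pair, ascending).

ISSUED = 6,7

[0] i0  add  -- RAW r4
[1] i1  ld  -- no-port MEM/MEM
[2] i2,i3  st/blt  -- dual
[3] i4,i5  ld/blt  -- dual
[4] i6,i7  beq/sub  -- dual
[5] i8,i9  ld/or  -- dual
[6] i10,i11  or/ld  -- dual
[7] i12  blt  -- tail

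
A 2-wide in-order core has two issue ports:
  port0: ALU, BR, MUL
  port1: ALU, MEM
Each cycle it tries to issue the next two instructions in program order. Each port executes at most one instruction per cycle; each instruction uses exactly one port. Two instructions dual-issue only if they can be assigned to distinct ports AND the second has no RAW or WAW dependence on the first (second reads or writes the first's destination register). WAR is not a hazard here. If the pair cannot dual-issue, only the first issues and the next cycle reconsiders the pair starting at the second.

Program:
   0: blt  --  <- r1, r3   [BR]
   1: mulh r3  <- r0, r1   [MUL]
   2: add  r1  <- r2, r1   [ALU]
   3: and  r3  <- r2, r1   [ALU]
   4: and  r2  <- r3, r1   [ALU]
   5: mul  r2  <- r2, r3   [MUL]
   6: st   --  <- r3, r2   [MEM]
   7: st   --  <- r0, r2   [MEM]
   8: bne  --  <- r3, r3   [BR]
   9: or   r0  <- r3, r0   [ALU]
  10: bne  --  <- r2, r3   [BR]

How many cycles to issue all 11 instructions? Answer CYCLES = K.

CYCLES = 8

t=0 i0:blt ; no-port BR/MUL
t=1 i1&i2:mulh+add ; dual
t=2 i3:and ; RAW r3
t=3 i4:and ; RAW+WAW r2
t=4 i5:mul ; RAW r2
t=5 i6:st ; no-port MEM/MEM
t=6 i7&i8:st+bne ; dual
t=7 i9&i10:or+bne ; dual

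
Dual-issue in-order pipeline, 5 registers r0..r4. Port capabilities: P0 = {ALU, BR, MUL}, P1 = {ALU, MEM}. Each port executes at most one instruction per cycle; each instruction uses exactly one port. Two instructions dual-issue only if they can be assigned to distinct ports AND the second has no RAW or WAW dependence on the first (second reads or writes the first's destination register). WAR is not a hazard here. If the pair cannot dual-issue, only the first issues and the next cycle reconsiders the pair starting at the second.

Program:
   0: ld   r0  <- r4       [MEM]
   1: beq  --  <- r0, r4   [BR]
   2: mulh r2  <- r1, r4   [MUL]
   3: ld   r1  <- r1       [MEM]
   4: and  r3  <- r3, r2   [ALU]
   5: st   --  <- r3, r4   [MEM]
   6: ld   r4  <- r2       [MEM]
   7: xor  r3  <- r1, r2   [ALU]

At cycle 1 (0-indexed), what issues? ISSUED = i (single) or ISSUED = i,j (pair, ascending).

  cy0 -> i0 (ld) RAW r0
  cy1 -> i1 (beq) no-port BR/MUL
  cy2 -> i2,i3 (mulh/ld) pair
  cy3 -> i4 (and) RAW r3
  cy4 -> i5 (st) no-port MEM/MEM
  cy5 -> i6,i7 (ld/xor) pair

ISSUED = 1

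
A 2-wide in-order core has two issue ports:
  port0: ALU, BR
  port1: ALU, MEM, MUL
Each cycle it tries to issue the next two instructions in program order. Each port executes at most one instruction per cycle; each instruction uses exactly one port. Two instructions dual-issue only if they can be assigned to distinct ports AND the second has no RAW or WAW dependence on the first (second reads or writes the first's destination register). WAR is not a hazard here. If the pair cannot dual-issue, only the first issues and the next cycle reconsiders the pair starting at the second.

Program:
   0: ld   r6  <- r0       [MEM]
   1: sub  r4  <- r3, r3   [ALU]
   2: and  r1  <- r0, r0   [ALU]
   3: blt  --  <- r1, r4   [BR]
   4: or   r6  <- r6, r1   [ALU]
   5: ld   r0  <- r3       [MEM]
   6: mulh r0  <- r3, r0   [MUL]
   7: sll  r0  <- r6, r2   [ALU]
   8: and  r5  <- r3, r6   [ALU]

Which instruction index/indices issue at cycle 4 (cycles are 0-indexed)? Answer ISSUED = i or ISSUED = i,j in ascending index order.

ISSUED = 6

[0] i0&i1  ld;sub  -- 2-wide
[1] i2  and  -- RAW r1
[2] i3&i4  blt;or  -- 2-wide
[3] i5  ld  -- no-port MEM/MUL
[4] i6  mulh  -- WAW r0
[5] i7&i8  sll;and  -- 2-wide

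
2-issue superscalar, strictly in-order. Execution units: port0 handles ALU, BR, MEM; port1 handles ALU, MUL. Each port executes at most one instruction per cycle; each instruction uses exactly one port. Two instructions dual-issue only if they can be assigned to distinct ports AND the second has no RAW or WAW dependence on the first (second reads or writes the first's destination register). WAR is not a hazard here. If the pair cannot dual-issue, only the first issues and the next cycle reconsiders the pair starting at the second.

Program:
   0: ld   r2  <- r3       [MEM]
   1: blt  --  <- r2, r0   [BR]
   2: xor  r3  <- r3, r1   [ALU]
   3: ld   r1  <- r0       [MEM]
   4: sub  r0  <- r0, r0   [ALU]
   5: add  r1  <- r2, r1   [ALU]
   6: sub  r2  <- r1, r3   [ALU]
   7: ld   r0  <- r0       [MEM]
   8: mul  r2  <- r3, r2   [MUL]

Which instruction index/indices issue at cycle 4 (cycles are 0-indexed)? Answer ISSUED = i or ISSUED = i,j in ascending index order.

c0: i0 ld  no-port MEM/BR
c1: i1+i2 blt;xor  dual
c2: i3+i4 ld;sub  dual
c3: i5 add  RAW r1
c4: i6+i7 sub;ld  dual
c5: i8 mul  tail

ISSUED = 6,7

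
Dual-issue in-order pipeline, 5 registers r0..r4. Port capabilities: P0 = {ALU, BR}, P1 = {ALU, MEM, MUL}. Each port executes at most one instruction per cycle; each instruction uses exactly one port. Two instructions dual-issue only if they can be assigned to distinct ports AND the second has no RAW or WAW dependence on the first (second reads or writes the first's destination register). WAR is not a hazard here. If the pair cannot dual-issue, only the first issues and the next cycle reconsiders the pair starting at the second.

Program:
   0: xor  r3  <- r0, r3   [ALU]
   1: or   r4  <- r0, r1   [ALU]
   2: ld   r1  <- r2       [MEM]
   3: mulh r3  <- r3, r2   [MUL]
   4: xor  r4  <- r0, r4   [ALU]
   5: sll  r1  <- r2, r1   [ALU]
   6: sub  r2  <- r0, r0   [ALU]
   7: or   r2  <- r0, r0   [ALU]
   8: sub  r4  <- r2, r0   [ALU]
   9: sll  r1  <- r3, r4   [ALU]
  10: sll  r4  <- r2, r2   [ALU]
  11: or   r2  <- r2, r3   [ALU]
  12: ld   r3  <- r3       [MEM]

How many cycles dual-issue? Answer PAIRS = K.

PAIRS = 5

t=0 i0,i1:xor;or ; 2-wide
t=1 i2:ld ; no-port MEM/MUL
t=2 i3,i4:mulh;xor ; 2-wide
t=3 i5,i6:sll;sub ; 2-wide
t=4 i7:or ; RAW r2
t=5 i8:sub ; RAW r4
t=6 i9,i10:sll;sll ; 2-wide
t=7 i11,i12:or;ld ; 2-wide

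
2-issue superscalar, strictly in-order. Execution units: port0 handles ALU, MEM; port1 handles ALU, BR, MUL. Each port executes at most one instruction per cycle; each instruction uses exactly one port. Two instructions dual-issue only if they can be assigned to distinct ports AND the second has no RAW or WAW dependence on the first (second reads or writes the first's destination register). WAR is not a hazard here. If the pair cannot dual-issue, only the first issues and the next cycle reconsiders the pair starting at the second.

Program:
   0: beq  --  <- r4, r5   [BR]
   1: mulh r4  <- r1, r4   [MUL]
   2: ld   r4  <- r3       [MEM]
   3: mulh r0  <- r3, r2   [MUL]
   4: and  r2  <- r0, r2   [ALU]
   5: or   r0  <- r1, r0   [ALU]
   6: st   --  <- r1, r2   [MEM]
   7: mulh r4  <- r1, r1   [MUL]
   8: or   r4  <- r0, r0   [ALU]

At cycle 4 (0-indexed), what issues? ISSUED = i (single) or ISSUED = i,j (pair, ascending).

ISSUED = 6,7

c0: i0 beq  no-port BR/MUL
c1: i1 mulh  WAW r4
c2: i2+i3 ld;mulh  pair
c3: i4+i5 and;or  pair
c4: i6+i7 st;mulh  pair
c5: i8 or  tail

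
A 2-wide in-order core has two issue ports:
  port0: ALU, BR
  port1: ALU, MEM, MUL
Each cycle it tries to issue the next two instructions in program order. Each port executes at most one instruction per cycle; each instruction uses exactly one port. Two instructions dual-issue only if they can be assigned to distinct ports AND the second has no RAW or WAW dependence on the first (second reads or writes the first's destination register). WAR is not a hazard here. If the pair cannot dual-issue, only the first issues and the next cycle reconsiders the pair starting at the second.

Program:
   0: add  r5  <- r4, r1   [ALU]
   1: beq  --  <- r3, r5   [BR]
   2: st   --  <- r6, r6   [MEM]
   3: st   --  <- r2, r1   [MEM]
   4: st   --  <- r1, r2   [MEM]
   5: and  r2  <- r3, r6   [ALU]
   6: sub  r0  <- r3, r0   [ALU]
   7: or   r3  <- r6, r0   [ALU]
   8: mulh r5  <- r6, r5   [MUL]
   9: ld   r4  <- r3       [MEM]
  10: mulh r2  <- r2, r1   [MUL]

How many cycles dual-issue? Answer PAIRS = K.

[0] i0  add.ALU  -- RAW r5
[1] i1/i2  beq.BR;st.MEM  -- 2-wide
[2] i3  st.MEM  -- no-port MEM/MEM
[3] i4/i5  st.MEM;and.ALU  -- 2-wide
[4] i6  sub.ALU  -- RAW r0
[5] i7/i8  or.ALU;mulh.MUL  -- 2-wide
[6] i9  ld.MEM  -- no-port MEM/MUL
[7] i10  mulh.MUL  -- tail

PAIRS = 3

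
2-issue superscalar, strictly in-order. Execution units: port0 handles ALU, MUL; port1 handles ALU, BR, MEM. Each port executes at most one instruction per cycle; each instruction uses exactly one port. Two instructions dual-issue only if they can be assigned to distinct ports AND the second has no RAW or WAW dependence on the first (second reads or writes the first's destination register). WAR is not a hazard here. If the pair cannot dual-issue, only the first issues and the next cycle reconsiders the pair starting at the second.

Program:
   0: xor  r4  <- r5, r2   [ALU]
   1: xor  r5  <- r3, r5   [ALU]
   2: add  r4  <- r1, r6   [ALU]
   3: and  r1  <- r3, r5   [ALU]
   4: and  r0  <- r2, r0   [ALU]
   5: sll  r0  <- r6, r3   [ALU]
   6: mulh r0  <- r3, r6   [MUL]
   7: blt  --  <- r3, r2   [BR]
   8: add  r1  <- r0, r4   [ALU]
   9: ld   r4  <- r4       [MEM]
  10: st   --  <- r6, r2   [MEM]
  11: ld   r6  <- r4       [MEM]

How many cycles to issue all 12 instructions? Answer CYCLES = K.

CYCLES = 8

  cy0 -> i0+i1 (xor/xor) dual
  cy1 -> i2+i3 (add/and) dual
  cy2 -> i4 (and) WAW r0
  cy3 -> i5 (sll) WAW r0
  cy4 -> i6+i7 (mulh/blt) dual
  cy5 -> i8+i9 (add/ld) dual
  cy6 -> i10 (st) no-port MEM/MEM
  cy7 -> i11 (ld) tail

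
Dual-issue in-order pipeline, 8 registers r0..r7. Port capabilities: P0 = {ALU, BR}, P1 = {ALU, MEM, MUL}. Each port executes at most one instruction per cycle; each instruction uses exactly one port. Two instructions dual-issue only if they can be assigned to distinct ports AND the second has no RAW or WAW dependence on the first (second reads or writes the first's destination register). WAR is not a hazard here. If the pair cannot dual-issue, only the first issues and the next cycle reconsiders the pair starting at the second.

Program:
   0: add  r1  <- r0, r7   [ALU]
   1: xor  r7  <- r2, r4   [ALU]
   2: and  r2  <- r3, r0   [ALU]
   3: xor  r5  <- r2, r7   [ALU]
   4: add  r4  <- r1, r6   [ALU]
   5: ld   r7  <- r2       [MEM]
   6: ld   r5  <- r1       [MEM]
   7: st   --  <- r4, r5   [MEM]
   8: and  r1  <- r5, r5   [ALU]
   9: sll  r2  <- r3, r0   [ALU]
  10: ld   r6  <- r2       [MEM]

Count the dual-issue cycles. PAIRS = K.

0. add.ALU+xor.ALU @i0&i1  | 2-wide
1. and.ALU @i2  | RAW r2
2. xor.ALU+add.ALU @i3&i4  | 2-wide
3. ld.MEM @i5  | no-port MEM/MEM
4. ld.MEM @i6  | no-port MEM/MEM
5. st.MEM+and.ALU @i7&i8  | 2-wide
6. sll.ALU @i9  | RAW r2
7. ld.MEM @i10  | tail

PAIRS = 3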